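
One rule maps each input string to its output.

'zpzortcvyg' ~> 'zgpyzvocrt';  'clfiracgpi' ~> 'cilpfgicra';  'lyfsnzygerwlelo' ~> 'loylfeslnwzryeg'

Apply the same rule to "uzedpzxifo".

uozfeidxpz

The rule is to take characters alternately from the front and the back (1st, last, 2nd, 2nd-last, ...).
On "uzedpzxifo" that produces "uozfeidxpz".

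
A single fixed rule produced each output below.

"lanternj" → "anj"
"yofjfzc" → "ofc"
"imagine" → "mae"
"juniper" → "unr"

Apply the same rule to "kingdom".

In each case the input is transformed by: swap each adjacent pair of characters (1↔2, 3↔4, ...), then keep one character in every 3, starting at position 1 (positions 1st, 4th, 7th, ...).
Starting from "kingdom": after the first operation, "ikgnodm"; after the second, "inm".

inm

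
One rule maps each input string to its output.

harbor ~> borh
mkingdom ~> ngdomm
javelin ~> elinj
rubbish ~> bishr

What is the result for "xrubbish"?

bbishx

Each output is the input with this applied: move the first 3 characters to the end (rotate left by 3), then delete the last 2 characters.
On "xrubbish" that produces "bbishx".
(Check on "rubbish": → "bishrub" → "bishr" ✓)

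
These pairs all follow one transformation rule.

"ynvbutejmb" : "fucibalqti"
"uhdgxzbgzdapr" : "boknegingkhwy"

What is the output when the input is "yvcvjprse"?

The rule is to shift every letter 7 places forward in the alphabet (wrapping around).
For "yvcvjprse" the result is "fcjcqwyzl".

fcjcqwyzl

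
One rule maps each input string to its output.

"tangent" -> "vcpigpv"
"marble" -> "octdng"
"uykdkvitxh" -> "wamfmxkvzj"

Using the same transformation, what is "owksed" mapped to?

qymugf

Rule — shift every letter 2 places forward in the alphabet (wrapping around).
So "owksed" becomes "qymugf".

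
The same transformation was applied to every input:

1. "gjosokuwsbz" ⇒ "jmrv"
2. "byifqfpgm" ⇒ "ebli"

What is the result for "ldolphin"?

ogro

What's happening: shift every letter 3 places forward in the alphabet (wrapping around), then keep only the first 4 characters.
Applying both steps to "ldolphin": "ogrosklq", then "ogro".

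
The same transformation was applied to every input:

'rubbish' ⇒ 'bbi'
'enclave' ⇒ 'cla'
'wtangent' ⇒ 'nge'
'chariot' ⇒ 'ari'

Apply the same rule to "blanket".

ank

What's happening: move the last 2 characters to the front (rotate right by 2), then keep only the last 3 characters.
Doing the same to "blanket": "ank".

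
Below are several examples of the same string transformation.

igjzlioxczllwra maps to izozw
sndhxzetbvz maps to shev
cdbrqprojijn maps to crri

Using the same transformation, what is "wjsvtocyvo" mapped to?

Each output is the input with this applied: keep one character in every 3, starting at position 1 (positions 1st, 4th, 7th, ...).
On "wjsvtocyvo" that produces "wvco".

wvco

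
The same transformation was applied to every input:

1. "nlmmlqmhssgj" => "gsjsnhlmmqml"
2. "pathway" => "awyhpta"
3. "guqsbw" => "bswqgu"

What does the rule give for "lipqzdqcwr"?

The pattern: move the last 2 characters to the front (rotate right by 2), then take characters alternately from the front and the back (1st, last, 2nd, 2nd-last, ...).
"lipqzdqcwr" → "wcrqldizpq".

wcrqldizpq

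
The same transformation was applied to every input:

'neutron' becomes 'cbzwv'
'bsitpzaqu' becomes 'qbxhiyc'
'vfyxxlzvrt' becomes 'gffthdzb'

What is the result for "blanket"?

Each output is the input with this applied: shift every letter 8 places forward in the alphabet (wrapping around), then delete the first 2 characters.
Working it through for "blanket": intermediate "jtivsmb", final "ivsmb".

ivsmb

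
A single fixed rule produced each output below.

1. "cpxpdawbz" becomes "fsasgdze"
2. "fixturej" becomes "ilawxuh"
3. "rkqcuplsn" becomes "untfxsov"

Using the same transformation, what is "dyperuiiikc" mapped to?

The pattern: delete the last character, then shift every letter 3 places forward in the alphabet (wrapping around).
Working it through for "dyperuiiikc": intermediate "dyperuiiik", final "gbshuxllln".

gbshuxllln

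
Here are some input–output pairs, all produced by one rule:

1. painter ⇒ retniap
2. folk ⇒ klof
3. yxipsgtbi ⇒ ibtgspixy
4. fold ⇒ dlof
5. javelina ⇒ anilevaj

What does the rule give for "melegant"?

tnagelem

What's happening: reverse the string.
On "melegant" that produces "tnagelem".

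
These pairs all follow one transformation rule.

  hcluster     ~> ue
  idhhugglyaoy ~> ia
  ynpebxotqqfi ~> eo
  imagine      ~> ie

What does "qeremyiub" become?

ei

The rule is to keep one character in every 3, starting at position 1 (positions 1st, 4th, 7th, ...), then keep only the vowels.
For "qeremyiub" the result is "ei".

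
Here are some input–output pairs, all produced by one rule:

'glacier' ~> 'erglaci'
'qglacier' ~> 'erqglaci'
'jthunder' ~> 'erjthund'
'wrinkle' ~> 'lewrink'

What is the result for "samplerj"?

rjsample

Rule — move the last 2 characters to the front (rotate right by 2).
"samplerj" → "rjsample".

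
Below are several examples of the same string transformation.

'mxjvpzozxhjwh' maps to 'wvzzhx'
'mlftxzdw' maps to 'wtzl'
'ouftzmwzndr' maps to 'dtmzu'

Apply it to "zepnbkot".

tnke

Looking at the pairs, the operation is to keep every other character starting from the second (positions 2nd, 4th, 6th, ...), then swap the first and last characters.
For "zepnbkot", step one produces "enkt"; step two turns that into "tnke".
(Check on "ouftzmwzndr": → "utmzd" → "dtmzu" ✓)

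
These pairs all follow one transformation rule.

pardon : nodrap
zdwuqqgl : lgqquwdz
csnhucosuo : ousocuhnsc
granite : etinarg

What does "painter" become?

Each output is the input with this applied: reverse the string.
On "painter" that produces "retniap".

retniap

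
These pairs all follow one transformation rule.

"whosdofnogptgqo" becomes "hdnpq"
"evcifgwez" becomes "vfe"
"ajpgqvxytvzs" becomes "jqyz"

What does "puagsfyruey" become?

Rule — keep one character in every 3, starting at position 2 (positions 2nd, 5th, 8th, ...).
Applying that to "puagsfyruey" gives "usry".

usry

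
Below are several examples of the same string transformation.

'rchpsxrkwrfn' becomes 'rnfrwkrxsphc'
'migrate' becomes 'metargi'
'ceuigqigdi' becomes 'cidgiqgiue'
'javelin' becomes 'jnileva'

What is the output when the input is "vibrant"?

vtnarbi

Rule — reverse the string, then move the last character to the front.
"vibrant" → "tnarbiv" → "vtnarbi".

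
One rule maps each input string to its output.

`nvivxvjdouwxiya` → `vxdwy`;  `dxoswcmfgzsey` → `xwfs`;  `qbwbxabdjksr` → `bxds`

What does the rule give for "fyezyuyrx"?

What's happening: keep one character in every 3, starting at position 2 (positions 2nd, 5th, 8th, ...).
"fyezyuyrx" → "yyr".

yyr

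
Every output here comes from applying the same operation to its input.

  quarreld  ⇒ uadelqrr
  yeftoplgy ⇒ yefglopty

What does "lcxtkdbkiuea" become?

The rule is to sort the characters into alphabetical order, then move the last character to the front.
Starting from "lcxtkdbkiuea": after the first operation, "abcdeikkltux"; after the second, "xabcdeikkltu".

xabcdeikkltu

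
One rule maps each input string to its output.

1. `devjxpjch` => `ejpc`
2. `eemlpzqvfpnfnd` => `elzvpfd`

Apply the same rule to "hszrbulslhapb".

srushp

What's happening: keep every other character starting from the second (positions 2nd, 4th, 6th, ...).
So "hszrbulslhapb" becomes "srushp".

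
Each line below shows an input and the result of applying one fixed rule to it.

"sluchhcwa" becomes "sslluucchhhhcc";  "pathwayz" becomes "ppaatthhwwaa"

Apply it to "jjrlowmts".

In each case the input is transformed by: delete the last 2 characters, then double every character.
Doing the same to "jjrlowmts": "jjjjrrlloowwmm".
(Check on "pathwayz": → "pathwa" → "ppaatthhwwaa" ✓)

jjjjrrlloowwmm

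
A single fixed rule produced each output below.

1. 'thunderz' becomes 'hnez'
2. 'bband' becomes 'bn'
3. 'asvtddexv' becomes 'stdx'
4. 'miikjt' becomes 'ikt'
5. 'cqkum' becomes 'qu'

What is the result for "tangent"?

The transformation: keep every other character starting from the second (positions 2nd, 4th, 6th, ...).
"tangent" → "agn".

agn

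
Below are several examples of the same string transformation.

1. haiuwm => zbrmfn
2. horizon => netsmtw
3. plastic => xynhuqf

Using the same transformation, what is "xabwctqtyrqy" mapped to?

Rule — shift every letter 5 places forward in the alphabet (wrapping around), then move the first 3 characters to the end (rotate left by 3).
"xabwctqtyrqy" → "cfgbhyvydwvd" → "bhyvydwvdcfg".

bhyvydwvdcfg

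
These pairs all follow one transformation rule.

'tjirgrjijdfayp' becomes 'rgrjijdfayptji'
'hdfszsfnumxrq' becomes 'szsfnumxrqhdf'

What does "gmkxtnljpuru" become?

Each output is the input with this applied: move the first 3 characters to the end (rotate left by 3).
For "gmkxtnljpuru" the result is "xtnljpurugmk".

xtnljpurugmk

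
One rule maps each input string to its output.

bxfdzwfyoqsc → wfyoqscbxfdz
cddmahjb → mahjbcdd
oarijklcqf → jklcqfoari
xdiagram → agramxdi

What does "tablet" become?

bletta

The pattern: move the last character to the front, then swap the front and back halves of the string.
Applying both steps to "tablet": "ttable", then "bletta".
(Check on "oarijklcqf": → "foarijklcq" → "jklcqfoari" ✓)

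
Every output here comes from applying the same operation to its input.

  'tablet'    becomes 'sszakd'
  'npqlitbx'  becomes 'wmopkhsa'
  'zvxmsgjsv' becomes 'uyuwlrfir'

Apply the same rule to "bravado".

Looking at the pairs, the operation is to move the last character to the front, then shift every letter 1 place backward in the alphabet (wrapping around).
Applying both steps to "bravado": "obravad", then "naqzuzc".

naqzuzc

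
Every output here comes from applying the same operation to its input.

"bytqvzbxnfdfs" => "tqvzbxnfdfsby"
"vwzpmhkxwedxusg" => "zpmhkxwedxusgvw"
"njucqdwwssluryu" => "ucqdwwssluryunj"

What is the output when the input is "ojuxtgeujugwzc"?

Each output is the input with this applied: move the first 2 characters to the end (rotate left by 2).
On "ojuxtgeujugwzc" that produces "uxtgeujugwzcoj".

uxtgeujugwzcoj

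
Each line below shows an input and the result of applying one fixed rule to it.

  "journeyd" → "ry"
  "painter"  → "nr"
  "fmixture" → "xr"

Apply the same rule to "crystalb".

sl

Rule — move the first character to the end, then keep one character in every 3, starting at position 3 (positions 3rd, 6th, 9th, ...).
"crystalb" → "rystalbc" → "sl".
(Check on "fmixture": → "mixturef" → "xr" ✓)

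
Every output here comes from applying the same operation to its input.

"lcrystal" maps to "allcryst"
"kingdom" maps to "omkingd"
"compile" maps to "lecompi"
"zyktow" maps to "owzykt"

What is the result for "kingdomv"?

The rule is to move the last 2 characters to the front (rotate right by 2).
For "kingdomv" the result is "mvkingdo".

mvkingdo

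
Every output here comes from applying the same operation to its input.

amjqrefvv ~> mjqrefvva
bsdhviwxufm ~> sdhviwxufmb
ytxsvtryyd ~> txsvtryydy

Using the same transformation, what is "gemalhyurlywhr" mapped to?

emalhyurlywhrg

In each case the input is transformed by: move the first character to the end.
So "gemalhyurlywhr" becomes "emalhyurlywhrg".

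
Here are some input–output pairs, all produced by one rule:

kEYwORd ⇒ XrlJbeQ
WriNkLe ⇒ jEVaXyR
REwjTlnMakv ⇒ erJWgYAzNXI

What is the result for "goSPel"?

What's happening: flip the case of every letter, then shift every letter 13 places forward in the alphabet (wrapping around) — i.e. ROT13.
Doing the same to "goSPel": "TBfcRY".

TBfcRY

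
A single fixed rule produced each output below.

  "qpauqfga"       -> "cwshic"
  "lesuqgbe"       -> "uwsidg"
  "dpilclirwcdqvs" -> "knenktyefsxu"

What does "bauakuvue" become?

In each case the input is transformed by: delete the first 2 characters, then shift every letter 2 places forward in the alphabet (wrapping around).
"bauakuvue" → "wcmwxwg".

wcmwxwg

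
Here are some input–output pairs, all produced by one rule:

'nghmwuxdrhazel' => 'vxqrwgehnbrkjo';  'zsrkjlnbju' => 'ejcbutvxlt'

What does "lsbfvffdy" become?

ivclpfppn

Each output is the input with this applied: shift every letter 10 places forward in the alphabet (wrapping around), then move the last character to the front.
Applying both steps to "lsbfvffdy": "vclpfppni", then "ivclpfppn".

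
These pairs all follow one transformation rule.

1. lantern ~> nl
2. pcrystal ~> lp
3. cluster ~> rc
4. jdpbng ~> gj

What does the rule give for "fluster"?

rf

The transformation: move the first character to the end, then keep only the last 2 characters.
Working it through for "fluster": intermediate "lusterf", final "rf".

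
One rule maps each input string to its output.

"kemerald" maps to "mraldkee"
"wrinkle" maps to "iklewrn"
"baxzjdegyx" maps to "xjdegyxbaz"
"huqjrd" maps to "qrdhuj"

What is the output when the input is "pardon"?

ronpad

Rule — move the first 3 characters to the end (rotate left by 3), then swap the first and last characters.
For "pardon" the result is "ronpad".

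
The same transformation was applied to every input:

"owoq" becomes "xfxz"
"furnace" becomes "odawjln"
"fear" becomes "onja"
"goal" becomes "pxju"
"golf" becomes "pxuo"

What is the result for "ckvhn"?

lteqw

The rule is to shift every letter 9 places forward in the alphabet (wrapping around).
Applying that to "ckvhn" gives "lteqw".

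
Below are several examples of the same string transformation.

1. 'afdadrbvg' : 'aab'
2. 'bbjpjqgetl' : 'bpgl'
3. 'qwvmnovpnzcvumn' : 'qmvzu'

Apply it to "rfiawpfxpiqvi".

rafii

The pattern: keep one character in every 3, starting at position 1 (positions 1st, 4th, 7th, ...).
Doing the same to "rfiawpfxpiqvi": "rafii".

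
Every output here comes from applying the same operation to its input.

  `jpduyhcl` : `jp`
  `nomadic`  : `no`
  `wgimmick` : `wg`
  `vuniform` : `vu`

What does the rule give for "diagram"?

The pattern: keep only the first 2 characters.
Applying that to "diagram" gives "di".

di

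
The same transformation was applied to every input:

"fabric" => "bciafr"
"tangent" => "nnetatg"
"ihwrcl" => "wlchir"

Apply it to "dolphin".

lihnodp

Looking at the pairs, the operation is to swap each adjacent pair of characters (1↔2, 3↔4, ...), then move the first 3 characters to the end (rotate left by 3).
"dolphin" → "odplihn" → "lihnodp".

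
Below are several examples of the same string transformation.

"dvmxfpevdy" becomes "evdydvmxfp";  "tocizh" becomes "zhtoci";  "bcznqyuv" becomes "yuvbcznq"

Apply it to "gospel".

elgosp

Rule — swap the front and back halves of the string, then move the first character to the end.
For "gospel", step one produces "pelgos"; step two turns that into "elgosp".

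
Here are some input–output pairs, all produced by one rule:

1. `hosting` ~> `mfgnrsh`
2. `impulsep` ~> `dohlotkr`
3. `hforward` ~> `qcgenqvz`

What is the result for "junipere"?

qditmhod

The pattern: shift every letter 1 place backward in the alphabet (wrapping around), then move the last 2 characters to the front (rotate right by 2).
For "junipere" the result is "qditmhod".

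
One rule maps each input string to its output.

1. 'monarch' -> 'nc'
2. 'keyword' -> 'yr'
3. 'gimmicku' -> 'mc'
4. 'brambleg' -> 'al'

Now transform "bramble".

al

Rule — keep one character in every 3, starting at position 3 (positions 3rd, 6th, 9th, ...).
For "bramble" the result is "al".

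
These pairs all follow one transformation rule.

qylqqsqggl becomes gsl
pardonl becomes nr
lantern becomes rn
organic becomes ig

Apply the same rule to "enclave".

The transformation: reverse the string, then keep one character in every 3, starting at position 2 (positions 2nd, 5th, 8th, ...).
Starting from "enclave": after the first operation, "evalcne"; after the second, "vc".

vc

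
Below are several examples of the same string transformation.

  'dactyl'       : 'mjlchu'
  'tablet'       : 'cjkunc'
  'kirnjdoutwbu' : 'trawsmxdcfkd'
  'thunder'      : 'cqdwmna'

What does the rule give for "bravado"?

kajejmx

Looking at the pairs, the operation is to shift every letter 9 places forward in the alphabet (wrapping around).
For "bravado" the result is "kajejmx".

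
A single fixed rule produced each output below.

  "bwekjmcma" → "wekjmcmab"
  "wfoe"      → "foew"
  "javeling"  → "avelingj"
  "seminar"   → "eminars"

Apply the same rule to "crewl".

rewlc

In each case the input is transformed by: move the first character to the end.
Applying that to "crewl" gives "rewlc".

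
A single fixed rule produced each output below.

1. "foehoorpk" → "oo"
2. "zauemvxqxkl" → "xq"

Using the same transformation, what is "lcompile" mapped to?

Each output is the input with this applied: move the last 3 characters to the front (rotate right by 3), then keep only the last 2 characters.
Applying both steps to "lcompile": "ilelcomp", then "mp".

mp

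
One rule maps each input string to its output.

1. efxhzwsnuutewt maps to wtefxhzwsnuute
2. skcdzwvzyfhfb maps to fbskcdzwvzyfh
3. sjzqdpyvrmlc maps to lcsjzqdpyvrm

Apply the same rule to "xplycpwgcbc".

The transformation: move the last 2 characters to the front (rotate right by 2).
"xplycpwgcbc" → "bcxplycpwgc".

bcxplycpwgc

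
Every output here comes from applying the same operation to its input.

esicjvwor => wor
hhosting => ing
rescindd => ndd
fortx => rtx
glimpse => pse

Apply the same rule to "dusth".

Each output is the input with this applied: keep only the last 3 characters.
On "dusth" that produces "sth".

sth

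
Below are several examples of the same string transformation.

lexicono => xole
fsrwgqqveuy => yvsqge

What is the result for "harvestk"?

The pattern: sort the characters into reverse alphabetical order, then keep every other character starting from the first (positions 1st, 3rd, 5th, ...).
Working it through for "harvestk": intermediate "vtsrkhea", final "vske".

vske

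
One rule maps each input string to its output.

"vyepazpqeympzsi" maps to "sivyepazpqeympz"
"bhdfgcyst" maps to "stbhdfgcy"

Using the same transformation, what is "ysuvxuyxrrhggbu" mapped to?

buysuvxuyxrrhgg

Looking at the pairs, the operation is to move the last 2 characters to the front (rotate right by 2).
So "ysuvxuyxrrhggbu" becomes "buysuvxuyxrrhgg".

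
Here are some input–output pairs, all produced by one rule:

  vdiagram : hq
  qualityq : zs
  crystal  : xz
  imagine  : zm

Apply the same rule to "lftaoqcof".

spe

In each case the input is transformed by: shift every letter 1 place backward in the alphabet (wrapping around), then keep one character in every 3, starting at position 3 (positions 3rd, 6th, 9th, ...).
For "lftaoqcof", step one produces "kesznpbne"; step two turns that into "spe".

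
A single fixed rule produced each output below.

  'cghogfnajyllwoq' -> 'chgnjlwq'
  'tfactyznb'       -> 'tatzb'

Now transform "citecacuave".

In each case the input is transformed by: keep every other character starting from the first (positions 1st, 3rd, 5th, ...).
So "citecacuave" becomes "ctccae".

ctccae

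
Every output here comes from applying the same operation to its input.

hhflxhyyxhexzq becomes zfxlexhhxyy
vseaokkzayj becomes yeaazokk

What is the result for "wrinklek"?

eilnk

Each output is the input with this applied: take characters alternately from the front and the back (1st, last, 2nd, 2nd-last, ...), then delete the first 3 characters.
Applying both steps to "wrinklek": "wkreilnk", then "eilnk".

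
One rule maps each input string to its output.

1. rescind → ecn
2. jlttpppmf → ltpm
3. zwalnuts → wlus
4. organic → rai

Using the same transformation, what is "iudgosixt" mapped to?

Looking at the pairs, the operation is to keep every other character starting from the second (positions 2nd, 4th, 6th, ...).
So "iudgosixt" becomes "ugsx".

ugsx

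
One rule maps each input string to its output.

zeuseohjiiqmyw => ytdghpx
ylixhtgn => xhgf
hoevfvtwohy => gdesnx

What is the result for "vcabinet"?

Looking at the pairs, the operation is to shift every letter 1 place backward in the alphabet (wrapping around), then keep every other character starting from the first (positions 1st, 3rd, 5th, ...).
"vcabinet" → "ubzahmds" → "uzhd".

uzhd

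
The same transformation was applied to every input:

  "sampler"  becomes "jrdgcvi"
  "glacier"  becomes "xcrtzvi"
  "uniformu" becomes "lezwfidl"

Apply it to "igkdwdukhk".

Each output is the input with this applied: shift every letter 9 places backward in the alphabet (wrapping around).
Doing the same to "igkdwdukhk": "zxbunulbyb".

zxbunulbyb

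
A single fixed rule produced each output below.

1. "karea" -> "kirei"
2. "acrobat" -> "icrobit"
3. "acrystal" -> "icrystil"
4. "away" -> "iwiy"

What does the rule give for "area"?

The transformation: replace every "a" with "i".
So "area" becomes "irei".

irei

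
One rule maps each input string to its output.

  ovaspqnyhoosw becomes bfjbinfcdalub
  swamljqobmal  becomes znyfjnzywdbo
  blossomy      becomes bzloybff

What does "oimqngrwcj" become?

In each case the input is transformed by: shift every letter 13 places forward in the alphabet (wrapping around) — i.e. ROT13, then move the last 3 characters to the front (rotate right by 3).
Starting from "oimqngrwcj": after the first operation, "bvzdatejpw"; after the second, "jpwbvzdate".

jpwbvzdate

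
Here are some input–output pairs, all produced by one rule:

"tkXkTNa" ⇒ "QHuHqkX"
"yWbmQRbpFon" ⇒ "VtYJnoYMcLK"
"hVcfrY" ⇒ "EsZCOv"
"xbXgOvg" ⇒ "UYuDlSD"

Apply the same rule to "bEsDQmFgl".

The transformation: shift every letter 3 places backward in the alphabet (wrapping around), then flip the case of every letter.
On "bEsDQmFgl": the first step gives "yBpANjCdi", and the second then gives "YbPanJcDI".
(Check on "hVcfrY": → "eSzcoV" → "EsZCOv" ✓)

YbPanJcDI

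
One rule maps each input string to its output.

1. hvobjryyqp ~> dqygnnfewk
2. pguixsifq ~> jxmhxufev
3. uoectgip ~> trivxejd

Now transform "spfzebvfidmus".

uotqkuxsbjhhe

Each output is the input with this applied: shift every letter 11 places backward in the alphabet (wrapping around), then move the first 2 characters to the end (rotate left by 2).
Working it through for "spfzebvfidmus": intermediate "heuotqkuxsbjh", final "uotqkuxsbjhhe".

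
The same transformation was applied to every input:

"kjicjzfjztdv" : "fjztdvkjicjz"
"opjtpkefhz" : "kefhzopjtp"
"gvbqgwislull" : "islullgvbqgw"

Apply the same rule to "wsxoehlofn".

The pattern: swap the front and back halves of the string.
So "wsxoehlofn" becomes "hlofnwsxoe".

hlofnwsxoe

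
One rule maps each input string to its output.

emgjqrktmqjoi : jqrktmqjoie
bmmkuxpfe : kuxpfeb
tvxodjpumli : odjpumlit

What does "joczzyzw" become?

zzyzwj

The rule is to move the first character to the end, then delete the first 2 characters.
So "joczzyzw" becomes "zzyzwj".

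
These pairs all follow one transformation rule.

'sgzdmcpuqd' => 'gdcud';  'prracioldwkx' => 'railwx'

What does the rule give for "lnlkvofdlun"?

nkodu

The transformation: keep every other character starting from the second (positions 2nd, 4th, 6th, ...).
Applying that to "lnlkvofdlun" gives "nkodu".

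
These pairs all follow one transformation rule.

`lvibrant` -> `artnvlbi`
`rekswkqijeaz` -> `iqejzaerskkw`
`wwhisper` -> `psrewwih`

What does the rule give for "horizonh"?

In each case the input is transformed by: swap the front and back halves of the string, then swap each adjacent pair of characters (1↔2, 3↔4, ...).
Starting from "horizonh": after the first operation, "zonhhori"; after the second, "ozhnohir".

ozhnohir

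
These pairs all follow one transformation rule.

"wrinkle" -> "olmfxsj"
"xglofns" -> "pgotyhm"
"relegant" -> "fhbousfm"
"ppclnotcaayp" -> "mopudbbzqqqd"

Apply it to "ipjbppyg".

The pattern: shift every letter 1 place forward in the alphabet (wrapping around), then move the first 3 characters to the end (rotate left by 3).
Starting from "ipjbppyg": after the first operation, "jqkcqqzh"; after the second, "cqqzhjqk".

cqqzhjqk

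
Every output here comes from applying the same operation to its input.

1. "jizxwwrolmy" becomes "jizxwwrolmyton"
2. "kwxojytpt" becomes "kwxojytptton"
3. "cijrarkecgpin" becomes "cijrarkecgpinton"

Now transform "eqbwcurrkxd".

The transformation: append "ton".
Doing the same to "eqbwcurrkxd": "eqbwcurrkxdton".

eqbwcurrkxdton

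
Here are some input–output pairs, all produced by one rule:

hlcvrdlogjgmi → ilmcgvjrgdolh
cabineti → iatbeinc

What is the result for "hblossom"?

The transformation: take characters alternately from the front and the back (1st, last, 2nd, 2nd-last, ...), then move the first character to the end.
Applying both steps to "hblossom": "hmbolsos", then "mbolsosh".

mbolsosh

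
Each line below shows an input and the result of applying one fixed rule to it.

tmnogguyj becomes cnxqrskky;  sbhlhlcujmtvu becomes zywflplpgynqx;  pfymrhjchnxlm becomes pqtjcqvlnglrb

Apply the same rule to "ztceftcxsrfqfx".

jbdxgijxgbwvju

The pattern: move the last 2 characters to the front (rotate right by 2), then shift every letter 4 places forward in the alphabet (wrapping around).
Applying both steps to "ztceftcxsrfqfx": "fxztceftcxsrfq", then "jbdxgijxgbwvju".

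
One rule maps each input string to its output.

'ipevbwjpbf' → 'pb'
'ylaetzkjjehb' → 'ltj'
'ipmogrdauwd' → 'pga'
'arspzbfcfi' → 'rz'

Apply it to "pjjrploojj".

jp

The transformation: delete the last 3 characters, then keep one character in every 3, starting at position 2 (positions 2nd, 5th, 8th, ...).
Working it through for "pjjrploojj": intermediate "pjjrplo", final "jp".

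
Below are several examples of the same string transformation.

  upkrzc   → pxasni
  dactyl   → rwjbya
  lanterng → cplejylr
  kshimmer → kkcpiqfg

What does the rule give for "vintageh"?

The pattern: shift every letter 2 places backward in the alphabet (wrapping around), then swap the front and back halves of the string.
For "vintageh", step one produces "tglryecf"; step two turns that into "yecftglr".

yecftglr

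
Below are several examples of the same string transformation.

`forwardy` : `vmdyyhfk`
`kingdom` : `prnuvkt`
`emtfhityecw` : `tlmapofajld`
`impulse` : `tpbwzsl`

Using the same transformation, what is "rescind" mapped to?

lyjzupk

In each case the input is transformed by: swap each adjacent pair of characters (1↔2, 3↔4, ...), then shift every letter 7 places forward in the alphabet (wrapping around).
Working it through for "rescind": intermediate "ercsnid", final "lyjzupk".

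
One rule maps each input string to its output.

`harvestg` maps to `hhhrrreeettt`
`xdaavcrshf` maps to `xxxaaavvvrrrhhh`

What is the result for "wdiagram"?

wwwiiigggaaa

The rule is to keep every other character starting from the first (positions 1st, 3rd, 5th, ...), then repeat every character 3 times.
Doing the same to "wdiagram": "wwwiiigggaaa".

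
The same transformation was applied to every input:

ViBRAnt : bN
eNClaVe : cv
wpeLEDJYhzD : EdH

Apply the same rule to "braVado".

AD

The transformation: flip the case of every letter, then keep one character in every 3, starting at position 3 (positions 3rd, 6th, 9th, ...).
Working it through for "braVado": intermediate "BRAvADO", final "AD".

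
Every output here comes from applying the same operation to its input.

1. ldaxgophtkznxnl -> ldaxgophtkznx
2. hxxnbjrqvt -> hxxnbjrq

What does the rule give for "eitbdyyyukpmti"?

The transformation: delete the last 2 characters.
So "eitbdyyyukpmti" becomes "eitbdyyyukpm".

eitbdyyyukpm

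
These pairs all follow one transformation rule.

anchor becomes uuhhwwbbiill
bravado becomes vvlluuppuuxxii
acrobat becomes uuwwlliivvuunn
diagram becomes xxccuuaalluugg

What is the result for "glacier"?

The pattern: shift every letter 6 places backward in the alphabet (wrapping around), then double every character.
"glacier" → "aaffuuwwccyyll".

aaffuuwwccyyll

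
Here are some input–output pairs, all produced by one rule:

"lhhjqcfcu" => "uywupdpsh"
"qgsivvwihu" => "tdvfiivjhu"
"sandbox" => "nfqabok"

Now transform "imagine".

zvtnavr

Rule — swap each adjacent pair of characters (1↔2, 3↔4, ...), then shift every letter 13 places forward in the alphabet (wrapping around) — i.e. ROT13.
"imagine" → "zvtnavr".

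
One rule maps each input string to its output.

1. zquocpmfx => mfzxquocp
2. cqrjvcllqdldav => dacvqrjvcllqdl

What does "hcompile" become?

ilhecomp

Each output is the input with this applied: swap the first and last characters, then move the last 3 characters to the front (rotate right by 3).
On "hcompile": the first step gives "ecompilh", and the second then gives "ilhecomp".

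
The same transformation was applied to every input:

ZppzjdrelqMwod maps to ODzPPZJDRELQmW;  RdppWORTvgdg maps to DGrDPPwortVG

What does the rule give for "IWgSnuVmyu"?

YUiwGsNUvM

What's happening: move the last 2 characters to the front (rotate right by 2), then flip the case of every letter.
On "IWgSnuVmyu": the first step gives "yuIWgSnuVm", and the second then gives "YUiwGsNUvM".
(Check on "RdppWORTvgdg": → "dgRdppWORTvg" → "DGrDPPwortVG" ✓)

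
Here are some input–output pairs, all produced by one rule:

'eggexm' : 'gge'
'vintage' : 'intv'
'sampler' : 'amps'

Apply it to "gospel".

osg

The transformation: delete the last 3 characters, then move the first character to the end.
On "gospel": the first step gives "gos", and the second then gives "osg".
(Check on "eggexm": → "egg" → "gge" ✓)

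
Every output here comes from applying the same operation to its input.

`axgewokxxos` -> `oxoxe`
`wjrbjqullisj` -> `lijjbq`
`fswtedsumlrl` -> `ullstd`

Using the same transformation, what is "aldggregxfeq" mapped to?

gfqlgr

The rule is to keep every other character starting from the second (positions 2nd, 4th, 6th, ...), then move the last 3 characters to the front (rotate right by 3).
"aldggregxfeq" → "lgrgfq" → "gfqlgr".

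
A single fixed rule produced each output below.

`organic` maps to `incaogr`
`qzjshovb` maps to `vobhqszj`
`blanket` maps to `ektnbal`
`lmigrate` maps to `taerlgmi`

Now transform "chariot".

What's happening: move the last 2 characters to the front (rotate right by 2), then take characters alternately from the front and the back (1st, last, 2nd, 2nd-last, ...).
On "chariot" that produces "oitrcah".

oitrcah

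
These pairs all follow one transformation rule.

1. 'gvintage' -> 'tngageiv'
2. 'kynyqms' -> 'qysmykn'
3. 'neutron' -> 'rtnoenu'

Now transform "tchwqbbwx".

qwbbxwcth

Looking at the pairs, the operation is to move the first 3 characters to the end (rotate left by 3), then swap each adjacent pair of characters (1↔2, 3↔4, ...).
On "tchwqbbwx" that produces "qwbbxwcth".
(Check on "kynyqms": → "yqmskyn" → "qysmykn" ✓)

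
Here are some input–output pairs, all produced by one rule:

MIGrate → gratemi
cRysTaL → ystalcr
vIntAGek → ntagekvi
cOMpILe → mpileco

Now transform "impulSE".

pulseim

Each output is the input with this applied: move the first 2 characters to the end (rotate left by 2), then convert every letter to lowercase.
For "impulSE", step one produces "pulSEim"; step two turns that into "pulseim".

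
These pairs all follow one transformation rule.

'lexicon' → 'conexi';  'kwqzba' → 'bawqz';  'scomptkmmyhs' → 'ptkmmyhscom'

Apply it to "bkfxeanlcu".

Rule — delete the first character, then move the first 3 characters to the end (rotate left by 3).
"bkfxeanlcu" → "kfxeanlcu" → "eanlcukfx".

eanlcukfx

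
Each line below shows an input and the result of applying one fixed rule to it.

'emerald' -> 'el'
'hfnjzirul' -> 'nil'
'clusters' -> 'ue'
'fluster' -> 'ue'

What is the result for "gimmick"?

mc

Looking at the pairs, the operation is to keep one character in every 3, starting at position 3 (positions 3rd, 6th, 9th, ...).
Doing the same to "gimmick": "mc".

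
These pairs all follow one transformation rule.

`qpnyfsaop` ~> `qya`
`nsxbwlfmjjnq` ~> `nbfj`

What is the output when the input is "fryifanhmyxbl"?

The pattern: keep one character in every 3, starting at position 1 (positions 1st, 4th, 7th, ...).
Doing the same to "fryifanhmyxbl": "finyl".

finyl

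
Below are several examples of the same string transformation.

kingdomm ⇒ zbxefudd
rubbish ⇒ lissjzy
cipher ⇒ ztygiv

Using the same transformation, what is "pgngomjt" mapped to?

xgxedfka

Rule — shift every letter 9 places backward in the alphabet (wrapping around), then swap each adjacent pair of characters (1↔2, 3↔4, ...).
On "pgngomjt" that produces "xgxedfka".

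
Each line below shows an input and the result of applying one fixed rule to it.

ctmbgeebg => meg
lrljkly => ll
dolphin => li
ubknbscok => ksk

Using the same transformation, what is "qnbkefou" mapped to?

The pattern: keep one character in every 3, starting at position 3 (positions 3rd, 6th, 9th, ...).
Doing the same to "qnbkefou": "bf".

bf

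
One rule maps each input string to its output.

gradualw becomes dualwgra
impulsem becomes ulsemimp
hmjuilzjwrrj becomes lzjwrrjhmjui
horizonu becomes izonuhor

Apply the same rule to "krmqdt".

Rule — swap the front and back halves of the string, then move the last character to the front.
On "krmqdt" that produces "mqdtkr".

mqdtkr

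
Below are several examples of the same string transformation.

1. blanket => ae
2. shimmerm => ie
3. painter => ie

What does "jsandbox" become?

The rule is to keep one character in every 3, starting at position 3 (positions 3rd, 6th, 9th, ...).
On "jsandbox" that produces "ab".

ab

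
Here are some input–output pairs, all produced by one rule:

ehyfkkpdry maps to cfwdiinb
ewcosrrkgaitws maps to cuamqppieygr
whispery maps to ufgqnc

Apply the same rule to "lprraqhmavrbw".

jnppyofkytp

Rule — shift every letter 2 places backward in the alphabet (wrapping around), then delete the last 2 characters.
Working it through for "lprraqhmavrbw": intermediate "jnppyofkytpzu", final "jnppyofkytp".
(Check on "ewcosrrkgaitws": → "cuamqppieygruq" → "cuamqppieygr" ✓)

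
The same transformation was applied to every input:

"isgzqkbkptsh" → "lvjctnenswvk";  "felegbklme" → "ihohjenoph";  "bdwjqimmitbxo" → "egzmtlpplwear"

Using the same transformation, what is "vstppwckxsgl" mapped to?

Each output is the input with this applied: shift every letter 3 places forward in the alphabet (wrapping around).
Applying that to "vstppwckxsgl" gives "yvwsszfnavjo".

yvwsszfnavjo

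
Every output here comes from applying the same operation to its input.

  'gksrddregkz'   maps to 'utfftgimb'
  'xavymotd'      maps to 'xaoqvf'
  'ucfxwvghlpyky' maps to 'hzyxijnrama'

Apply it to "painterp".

In each case the input is transformed by: delete the first 2 characters, then shift every letter 2 places forward in the alphabet (wrapping around).
On "painterp": the first step gives "interp", and the second then gives "kpvgtr".

kpvgtr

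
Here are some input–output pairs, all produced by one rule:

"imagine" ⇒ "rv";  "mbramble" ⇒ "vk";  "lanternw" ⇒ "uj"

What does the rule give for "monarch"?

What's happening: shift every letter 9 places forward in the alphabet (wrapping around), then keep only the first 2 characters.
Working it through for "monarch": intermediate "vxwjalq", final "vx".

vx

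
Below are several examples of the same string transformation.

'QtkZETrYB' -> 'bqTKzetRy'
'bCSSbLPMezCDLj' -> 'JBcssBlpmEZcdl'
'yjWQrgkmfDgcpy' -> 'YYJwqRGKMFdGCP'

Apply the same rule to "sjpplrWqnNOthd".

DSJPPLRwQNnoTH

The rule is to flip the case of every letter, then move the last character to the front.
Working it through for "sjpplrWqnNOthd": intermediate "SJPPLRwQNnoTHD", final "DSJPPLRwQNnoTH".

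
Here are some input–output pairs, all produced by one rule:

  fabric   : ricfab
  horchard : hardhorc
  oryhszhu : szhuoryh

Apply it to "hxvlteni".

tenihxvl

What's happening: swap the front and back halves of the string.
"hxvlteni" → "tenihxvl".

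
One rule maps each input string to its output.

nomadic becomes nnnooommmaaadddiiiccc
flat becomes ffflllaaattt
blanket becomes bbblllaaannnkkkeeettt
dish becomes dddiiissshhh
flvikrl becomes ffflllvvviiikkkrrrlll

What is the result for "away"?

aaawwwaaayyy

Looking at the pairs, the operation is to repeat every character 3 times.
On "away" that produces "aaawwwaaayyy".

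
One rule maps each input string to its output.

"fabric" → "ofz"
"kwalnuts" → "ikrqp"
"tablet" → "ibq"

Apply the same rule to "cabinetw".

fkbqt

What's happening: delete the first 3 characters, then shift every letter 3 places backward in the alphabet (wrapping around).
Doing the same to "cabinetw": "fkbqt".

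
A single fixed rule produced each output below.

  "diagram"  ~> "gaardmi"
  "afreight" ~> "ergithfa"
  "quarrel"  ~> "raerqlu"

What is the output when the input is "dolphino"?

The transformation: move the first 2 characters to the end (rotate left by 2), then swap each adjacent pair of characters (1↔2, 3↔4, ...).
Working it through for "dolphino": intermediate "lphinodo", final "plihonod".

plihonod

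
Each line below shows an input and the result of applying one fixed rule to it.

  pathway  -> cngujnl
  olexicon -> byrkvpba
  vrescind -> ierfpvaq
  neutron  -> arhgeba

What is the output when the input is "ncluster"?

apyhfgre

The rule is to shift every letter 13 places forward in the alphabet (wrapping around) — i.e. ROT13.
Doing the same to "ncluster": "apyhfgre".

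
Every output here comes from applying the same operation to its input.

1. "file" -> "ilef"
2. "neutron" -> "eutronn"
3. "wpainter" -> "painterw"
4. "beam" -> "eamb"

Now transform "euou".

uoue

Each output is the input with this applied: move the first character to the end.
So "euou" becomes "uoue".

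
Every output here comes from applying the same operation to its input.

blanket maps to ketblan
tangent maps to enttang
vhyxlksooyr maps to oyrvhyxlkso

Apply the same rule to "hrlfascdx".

In each case the input is transformed by: move the last 3 characters to the front (rotate right by 3).
For "hrlfascdx" the result is "cdxhrlfas".

cdxhrlfas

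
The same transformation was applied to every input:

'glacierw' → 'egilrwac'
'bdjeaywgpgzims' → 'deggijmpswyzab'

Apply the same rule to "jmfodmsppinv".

The rule is to sort the characters into alphabetical order, then move the first 2 characters to the end (rotate left by 2).
Working it through for "jmfodmsppinv": intermediate "dfijmmnoppsv", final "ijmmnoppsvdf".

ijmmnoppsvdf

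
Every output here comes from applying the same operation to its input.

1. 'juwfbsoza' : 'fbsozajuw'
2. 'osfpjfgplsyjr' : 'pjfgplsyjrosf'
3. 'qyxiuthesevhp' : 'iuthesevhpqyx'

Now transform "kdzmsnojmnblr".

What's happening: move the first 3 characters to the end (rotate left by 3).
Doing the same to "kdzmsnojmnblr": "msnojmnblrkdz".

msnojmnblrkdz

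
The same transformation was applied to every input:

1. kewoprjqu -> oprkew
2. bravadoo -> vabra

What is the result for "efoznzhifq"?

znzhefo

The pattern: delete the last 3 characters, then move the first 3 characters to the end (rotate left by 3).
"efoznzhifq" → "efoznzh" → "znzhefo".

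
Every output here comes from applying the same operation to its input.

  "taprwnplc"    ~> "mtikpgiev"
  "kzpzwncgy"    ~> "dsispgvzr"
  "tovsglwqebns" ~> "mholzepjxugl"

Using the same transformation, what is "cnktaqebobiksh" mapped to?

vgdmtjxuhubdla

The pattern: shift every letter 7 places backward in the alphabet (wrapping around).
Doing the same to "cnktaqebobiksh": "vgdmtjxuhubdla".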